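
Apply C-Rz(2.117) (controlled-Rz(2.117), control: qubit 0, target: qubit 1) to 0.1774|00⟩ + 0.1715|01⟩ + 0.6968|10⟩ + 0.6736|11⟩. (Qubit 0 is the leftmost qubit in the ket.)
0.1774|00⟩ + 0.1715|01⟩ + (0.3416 - 0.6073i)|10⟩ + (0.3302 + 0.5871i)|11⟩

C-Rz(2.117) leaves the control-|0⟩ kets |00⟩, |01⟩ unchanged and applies Rz(2.117) to qubit 1 on the control-|1⟩ pair (|10⟩, |11⟩).
Rz(2.117) = [[e^(−iθ/2), 0], [0, e^(iθ/2)]] with e^(±iθ/2) = cos(θ/2) ± i·sin(θ/2); θ = 2.117, cos(θ/2) ≈ 0.49018, sin(θ/2) ≈ 0.871621.
With a = amp(|10⟩) = 0.6968 and b = amp(|11⟩) = 0.6736:
new amp(|10⟩) = (0.49018 - 0.871621i)·a = (0.3416 - 0.6073i)
new amp(|11⟩) = (0.49018 + 0.871621i)·b = (0.3302 + 0.5871i)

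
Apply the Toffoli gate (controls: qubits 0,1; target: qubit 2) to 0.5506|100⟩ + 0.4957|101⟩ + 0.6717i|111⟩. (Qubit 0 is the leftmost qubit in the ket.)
0.5506|100⟩ + 0.4957|101⟩ + 0.6717i|110⟩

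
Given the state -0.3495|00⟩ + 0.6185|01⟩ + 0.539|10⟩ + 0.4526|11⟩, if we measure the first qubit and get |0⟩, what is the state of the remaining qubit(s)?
-0.492|0⟩ + 0.8706|1⟩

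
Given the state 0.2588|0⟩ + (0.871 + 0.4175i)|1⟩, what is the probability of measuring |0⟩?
0.06698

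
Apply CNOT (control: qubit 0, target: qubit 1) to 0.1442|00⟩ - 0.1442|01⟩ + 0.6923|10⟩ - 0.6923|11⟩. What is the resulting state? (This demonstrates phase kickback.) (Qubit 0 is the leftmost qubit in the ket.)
0.1442|00⟩ - 0.1442|01⟩ - 0.6923|10⟩ + 0.6923|11⟩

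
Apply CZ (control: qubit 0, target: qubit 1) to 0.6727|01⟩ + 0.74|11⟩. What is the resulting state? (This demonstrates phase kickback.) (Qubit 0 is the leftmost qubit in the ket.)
0.6727|01⟩ - 0.74|11⟩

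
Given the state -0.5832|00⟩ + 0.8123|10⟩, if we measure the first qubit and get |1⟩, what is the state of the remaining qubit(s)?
|0⟩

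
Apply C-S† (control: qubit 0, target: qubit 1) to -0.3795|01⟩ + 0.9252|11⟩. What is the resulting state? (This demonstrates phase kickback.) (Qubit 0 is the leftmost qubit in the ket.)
-0.3795|01⟩ - 0.9252i|11⟩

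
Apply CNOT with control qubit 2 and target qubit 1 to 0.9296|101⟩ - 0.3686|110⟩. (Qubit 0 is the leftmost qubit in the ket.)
-0.3686|110⟩ + 0.9296|111⟩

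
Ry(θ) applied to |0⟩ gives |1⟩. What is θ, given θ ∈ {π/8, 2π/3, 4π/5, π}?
π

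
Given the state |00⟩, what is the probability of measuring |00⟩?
1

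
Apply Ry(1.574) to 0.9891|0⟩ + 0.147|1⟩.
0.5942|0⟩ + 0.8043|1⟩

Ry(1.574) = [[cos(θ/2), −sin(θ/2)], [sin(θ/2), cos(θ/2)]]; θ = 1.574, cos(θ/2) ≈ 0.705973, sin(θ/2) ≈ 0.708239.
With a = amp(|0⟩) = 0.9891 and b = amp(|1⟩) = 0.147:
new amp(|0⟩) = (0.705973)·a + (-0.708239)·b = 0.5942
new amp(|1⟩) = (0.708239)·a + (0.705973)·b = 0.8043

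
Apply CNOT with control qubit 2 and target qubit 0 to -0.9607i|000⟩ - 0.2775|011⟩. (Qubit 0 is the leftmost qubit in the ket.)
-0.9607i|000⟩ - 0.2775|111⟩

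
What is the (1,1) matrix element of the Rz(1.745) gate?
(0.6429 + 0.7659i)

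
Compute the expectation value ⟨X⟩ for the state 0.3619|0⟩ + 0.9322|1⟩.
0.6747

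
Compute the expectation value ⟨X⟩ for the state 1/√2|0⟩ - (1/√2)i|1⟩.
0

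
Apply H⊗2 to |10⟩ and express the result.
1/2|00⟩ + 1/2|01⟩ - 1/2|10⟩ - 1/2|11⟩

H⊗2 gives amp(|y⟩) = (1/2) Σ_x (−1)^(x·y) amp(|x⟩), where x·y is the number of positions in which both x and y have a 1.
|00⟩: (1)/2 = 1/2
|01⟩: (1)/2 = 1/2
|10⟩: (-1)/2 = -1/2
|11⟩: (-1)/2 = -1/2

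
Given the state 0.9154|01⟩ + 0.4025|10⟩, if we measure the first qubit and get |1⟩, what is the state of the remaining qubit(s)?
|0⟩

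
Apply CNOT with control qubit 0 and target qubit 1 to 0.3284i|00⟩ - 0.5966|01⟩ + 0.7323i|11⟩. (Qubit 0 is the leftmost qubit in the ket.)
0.3284i|00⟩ - 0.5966|01⟩ + 0.7323i|10⟩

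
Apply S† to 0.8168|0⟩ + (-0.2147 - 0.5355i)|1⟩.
0.8168|0⟩ + (-0.5355 + 0.2147i)|1⟩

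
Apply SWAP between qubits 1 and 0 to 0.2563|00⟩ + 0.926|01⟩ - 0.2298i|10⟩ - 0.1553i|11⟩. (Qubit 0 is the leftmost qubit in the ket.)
0.2563|00⟩ - 0.2298i|01⟩ + 0.926|10⟩ - 0.1553i|11⟩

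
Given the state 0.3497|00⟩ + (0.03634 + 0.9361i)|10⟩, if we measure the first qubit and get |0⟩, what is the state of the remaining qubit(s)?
|0⟩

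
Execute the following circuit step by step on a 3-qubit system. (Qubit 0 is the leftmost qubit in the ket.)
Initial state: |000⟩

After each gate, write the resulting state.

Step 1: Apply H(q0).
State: 1/√2|000⟩ + 1/√2|100⟩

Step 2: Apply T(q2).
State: 1/√2|000⟩ + 1/√2|100⟩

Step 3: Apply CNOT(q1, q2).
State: 1/√2|000⟩ + 1/√2|100⟩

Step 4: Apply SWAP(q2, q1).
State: 1/√2|000⟩ + 1/√2|100⟩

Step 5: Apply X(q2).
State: 1/√2|001⟩ + 1/√2|101⟩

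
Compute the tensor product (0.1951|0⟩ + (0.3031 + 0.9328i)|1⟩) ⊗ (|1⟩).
0.1951|01⟩ + (0.3031 + 0.9328i)|11⟩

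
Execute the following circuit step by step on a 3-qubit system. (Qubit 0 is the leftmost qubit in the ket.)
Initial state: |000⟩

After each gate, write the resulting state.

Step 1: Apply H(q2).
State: 1/√2|000⟩ + 1/√2|001⟩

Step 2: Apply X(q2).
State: 1/√2|000⟩ + 1/√2|001⟩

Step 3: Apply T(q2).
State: 1/√2|000⟩ + (1/2 + (1/2)i)|001⟩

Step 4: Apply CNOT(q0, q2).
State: 1/√2|000⟩ + (1/2 + (1/2)i)|001⟩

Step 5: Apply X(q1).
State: 1/√2|010⟩ + (1/2 + (1/2)i)|011⟩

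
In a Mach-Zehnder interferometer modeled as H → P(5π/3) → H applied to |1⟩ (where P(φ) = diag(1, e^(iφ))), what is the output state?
(0.25 + 0.433i)|0⟩ + (0.75 - 0.433i)|1⟩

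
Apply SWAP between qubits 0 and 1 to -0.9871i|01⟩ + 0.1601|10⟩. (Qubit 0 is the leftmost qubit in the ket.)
0.1601|01⟩ - 0.9871i|10⟩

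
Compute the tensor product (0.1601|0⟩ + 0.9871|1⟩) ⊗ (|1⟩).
0.1601|01⟩ + 0.9871|11⟩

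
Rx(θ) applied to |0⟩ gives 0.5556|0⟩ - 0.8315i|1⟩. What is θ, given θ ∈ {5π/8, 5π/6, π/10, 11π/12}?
5π/8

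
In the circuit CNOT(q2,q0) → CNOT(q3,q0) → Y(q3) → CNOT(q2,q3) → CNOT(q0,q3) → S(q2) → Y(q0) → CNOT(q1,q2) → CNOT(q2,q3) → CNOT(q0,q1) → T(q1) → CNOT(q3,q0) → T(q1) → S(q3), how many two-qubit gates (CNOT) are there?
8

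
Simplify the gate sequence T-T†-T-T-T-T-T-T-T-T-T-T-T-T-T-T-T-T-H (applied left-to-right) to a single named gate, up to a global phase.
H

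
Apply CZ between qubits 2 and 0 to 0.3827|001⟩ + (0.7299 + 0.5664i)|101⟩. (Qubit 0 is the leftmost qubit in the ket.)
0.3827|001⟩ + (-0.7299 - 0.5664i)|101⟩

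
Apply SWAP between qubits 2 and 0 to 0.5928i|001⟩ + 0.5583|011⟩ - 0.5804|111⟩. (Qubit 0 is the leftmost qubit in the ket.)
0.5928i|100⟩ + 0.5583|110⟩ - 0.5804|111⟩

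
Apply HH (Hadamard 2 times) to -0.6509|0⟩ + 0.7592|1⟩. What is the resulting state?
-0.6509|0⟩ + 0.7592|1⟩

H² = I, so an even number of Hadamards cancels: H^2 = I and the state is unchanged.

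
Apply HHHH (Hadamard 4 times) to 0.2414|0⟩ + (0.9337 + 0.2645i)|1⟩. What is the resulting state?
0.2414|0⟩ + (0.9337 + 0.2645i)|1⟩

H² = I, so an even number of Hadamards cancels: H^4 = I and the state is unchanged.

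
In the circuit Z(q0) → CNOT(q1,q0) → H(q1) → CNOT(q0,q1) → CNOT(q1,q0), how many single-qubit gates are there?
2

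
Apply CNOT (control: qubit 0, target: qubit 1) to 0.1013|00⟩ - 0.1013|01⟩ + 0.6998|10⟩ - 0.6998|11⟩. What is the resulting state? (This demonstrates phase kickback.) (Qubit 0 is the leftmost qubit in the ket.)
0.1013|00⟩ - 0.1013|01⟩ - 0.6998|10⟩ + 0.6998|11⟩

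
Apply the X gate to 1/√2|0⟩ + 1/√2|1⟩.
1/√2|0⟩ + 1/√2|1⟩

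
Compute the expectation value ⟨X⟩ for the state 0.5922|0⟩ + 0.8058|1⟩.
0.9544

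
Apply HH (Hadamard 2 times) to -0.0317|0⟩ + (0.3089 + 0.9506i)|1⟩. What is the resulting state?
-0.0317|0⟩ + (0.3089 + 0.9506i)|1⟩

H² = I, so an even number of Hadamards cancels: H^2 = I and the state is unchanged.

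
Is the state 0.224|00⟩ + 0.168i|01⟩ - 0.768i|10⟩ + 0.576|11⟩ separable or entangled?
Separable

Writing the state as a|00⟩ + b|01⟩ + c|10⟩ + d|11⟩, it is a product state iff ad − bc = 0.
Here (a, b, c, d) = (0.224, 0.168i, -0.768i, 0.576): ad − bc = (0.224)(0.576) − (0.168i)(-0.768i) = 0, so the state is separable.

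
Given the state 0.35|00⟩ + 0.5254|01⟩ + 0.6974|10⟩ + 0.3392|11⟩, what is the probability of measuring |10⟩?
0.4864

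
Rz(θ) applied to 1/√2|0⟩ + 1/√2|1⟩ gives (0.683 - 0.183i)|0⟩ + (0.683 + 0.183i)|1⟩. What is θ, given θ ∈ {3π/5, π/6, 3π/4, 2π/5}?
π/6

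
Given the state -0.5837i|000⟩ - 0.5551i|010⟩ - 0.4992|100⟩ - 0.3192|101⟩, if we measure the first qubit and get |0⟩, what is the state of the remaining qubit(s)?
-0.7246i|00⟩ - 0.6891i|10⟩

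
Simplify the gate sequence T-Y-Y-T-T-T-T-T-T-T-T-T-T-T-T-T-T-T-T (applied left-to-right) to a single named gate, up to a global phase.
T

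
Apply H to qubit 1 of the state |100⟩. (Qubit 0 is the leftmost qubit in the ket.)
1/√2|100⟩ + 1/√2|110⟩

H on qubit 1 mixes each pair of kets that differ only in qubit 1: amplitudes (a, b) of (|…0…⟩, |…1…⟩) become ((a + b)/√2, (a − b)/√2). Kets absent from the input have amplitude 0.
(|100⟩, |110⟩): (a, b) = (1, 0) → (1/√2, 1/√2)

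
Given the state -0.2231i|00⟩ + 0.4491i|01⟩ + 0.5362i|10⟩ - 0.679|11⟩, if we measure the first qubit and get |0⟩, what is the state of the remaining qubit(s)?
-0.4449i|0⟩ + 0.8956i|1⟩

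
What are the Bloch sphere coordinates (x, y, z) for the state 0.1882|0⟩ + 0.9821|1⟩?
(0.3697, 0, -0.9291)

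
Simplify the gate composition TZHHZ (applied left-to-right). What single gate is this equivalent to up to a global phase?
T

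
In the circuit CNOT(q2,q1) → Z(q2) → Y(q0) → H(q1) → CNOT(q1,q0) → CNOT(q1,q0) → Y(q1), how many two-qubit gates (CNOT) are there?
3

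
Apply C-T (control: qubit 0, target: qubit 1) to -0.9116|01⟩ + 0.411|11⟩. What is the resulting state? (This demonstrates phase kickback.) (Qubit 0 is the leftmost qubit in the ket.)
-0.9116|01⟩ + (0.2906 + 0.2906i)|11⟩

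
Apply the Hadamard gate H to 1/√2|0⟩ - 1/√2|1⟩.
|1⟩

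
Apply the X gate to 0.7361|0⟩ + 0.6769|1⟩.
0.6769|0⟩ + 0.7361|1⟩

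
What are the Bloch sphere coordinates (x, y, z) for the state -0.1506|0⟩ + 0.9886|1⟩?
(-0.2978, 0, -0.9546)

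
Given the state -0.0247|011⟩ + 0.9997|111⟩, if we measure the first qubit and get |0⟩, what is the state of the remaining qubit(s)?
-|11⟩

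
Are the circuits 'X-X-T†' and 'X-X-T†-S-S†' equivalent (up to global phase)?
Yes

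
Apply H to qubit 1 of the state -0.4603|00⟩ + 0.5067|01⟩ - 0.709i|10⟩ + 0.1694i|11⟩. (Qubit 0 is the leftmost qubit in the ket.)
0.03281|00⟩ - 0.6838|01⟩ - 0.3816i|10⟩ - 0.6211i|11⟩

H on qubit 1 mixes each pair of kets that differ only in qubit 1: amplitudes (a, b) of (|…0…⟩, |…1…⟩) become ((a + b)/√2, (a − b)/√2). Kets absent from the input have amplitude 0.
(|00⟩, |01⟩): (a, b) = (-0.4603, 0.5067) → (0.03281, -0.6838)
(|10⟩, |11⟩): (a, b) = (-0.709i, 0.1694i) → (-0.3816i, -0.6211i)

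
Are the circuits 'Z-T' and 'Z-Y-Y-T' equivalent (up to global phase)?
Yes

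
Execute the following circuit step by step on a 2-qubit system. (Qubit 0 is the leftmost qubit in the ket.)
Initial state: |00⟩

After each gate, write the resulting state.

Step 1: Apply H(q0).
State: 1/√2|00⟩ + 1/√2|10⟩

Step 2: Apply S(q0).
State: 1/√2|00⟩ + (1/√2)i|10⟩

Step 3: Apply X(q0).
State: (1/√2)i|00⟩ + 1/√2|10⟩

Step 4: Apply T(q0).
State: (1/√2)i|00⟩ + (1/2 + (1/2)i)|10⟩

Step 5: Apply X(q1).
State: (1/√2)i|01⟩ + (1/2 + (1/2)i)|11⟩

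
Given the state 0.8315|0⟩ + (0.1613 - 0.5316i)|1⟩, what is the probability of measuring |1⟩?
0.3086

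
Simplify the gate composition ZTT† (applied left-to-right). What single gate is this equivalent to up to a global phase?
Z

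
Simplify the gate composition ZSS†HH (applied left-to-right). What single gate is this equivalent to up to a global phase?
Z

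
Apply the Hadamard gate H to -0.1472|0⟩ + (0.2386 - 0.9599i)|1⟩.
(0.06463 - 0.6788i)|0⟩ + (-0.2728 + 0.6788i)|1⟩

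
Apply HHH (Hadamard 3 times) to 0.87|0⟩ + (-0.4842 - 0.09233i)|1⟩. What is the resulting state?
(0.2728 - 0.06529i)|0⟩ + (0.9576 + 0.06529i)|1⟩

H² = I, so H^3 = H: a single Hadamard. With (a, b) = (0.87, (-0.4842 - 0.09233i)), H gives ((a + b)/√2, (a − b)/√2) = ((0.2728 - 0.06529i), (0.9576 + 0.06529i)).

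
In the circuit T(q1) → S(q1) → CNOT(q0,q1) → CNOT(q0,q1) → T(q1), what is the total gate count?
5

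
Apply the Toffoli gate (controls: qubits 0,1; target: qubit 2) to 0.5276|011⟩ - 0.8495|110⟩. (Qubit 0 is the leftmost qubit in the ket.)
0.5276|011⟩ - 0.8495|111⟩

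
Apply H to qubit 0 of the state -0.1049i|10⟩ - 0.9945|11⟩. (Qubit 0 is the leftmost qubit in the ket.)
-0.07418i|00⟩ - 0.7032|01⟩ + 0.07418i|10⟩ + 0.7032|11⟩

H on qubit 0 mixes each pair of kets that differ only in qubit 0: amplitudes (a, b) of (|…0…⟩, |…1…⟩) become ((a + b)/√2, (a − b)/√2). Kets absent from the input have amplitude 0.
(|00⟩, |10⟩): (a, b) = (0, -0.1049i) → (-0.07418i, 0.07418i)
(|01⟩, |11⟩): (a, b) = (0, -0.9945) → (-0.7032, 0.7032)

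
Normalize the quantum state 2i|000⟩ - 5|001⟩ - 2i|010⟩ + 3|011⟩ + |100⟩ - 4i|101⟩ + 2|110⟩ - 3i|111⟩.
0.2357i|000⟩ - 0.5893|001⟩ - 0.2357i|010⟩ + 1/√8|011⟩ + 0.1179|100⟩ - 0.4714i|101⟩ + 0.2357|110⟩ - (1/√8)i|111⟩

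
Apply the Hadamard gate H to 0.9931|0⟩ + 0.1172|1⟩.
0.7851|0⟩ + 0.6194|1⟩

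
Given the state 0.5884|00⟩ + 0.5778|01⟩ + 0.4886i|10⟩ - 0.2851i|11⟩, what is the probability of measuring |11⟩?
0.08128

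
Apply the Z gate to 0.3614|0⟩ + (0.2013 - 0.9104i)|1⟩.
0.3614|0⟩ + (-0.2013 + 0.9104i)|1⟩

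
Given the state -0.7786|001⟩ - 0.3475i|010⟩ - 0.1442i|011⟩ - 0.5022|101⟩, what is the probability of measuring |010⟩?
0.1208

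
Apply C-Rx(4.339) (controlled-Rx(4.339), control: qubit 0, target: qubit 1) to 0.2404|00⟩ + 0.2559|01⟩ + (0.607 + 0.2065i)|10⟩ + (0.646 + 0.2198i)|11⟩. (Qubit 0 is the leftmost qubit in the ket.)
0.2404|00⟩ + 0.2559|01⟩ + (-0.1605 - 0.65i)|10⟩ + (-0.1935 - 0.6253i)|11⟩

C-Rx(4.339) leaves the control-|0⟩ kets |00⟩, |01⟩ unchanged and applies Rx(4.339) to qubit 1 on the control-|1⟩ pair (|10⟩, |11⟩).
Rx(4.339) = [[cos(θ/2), −i·sin(θ/2)], [−i·sin(θ/2), cos(θ/2)]]; θ = 4.339, cos(θ/2) ≈ -0.563572, sin(θ/2) ≈ 0.826067.
With a = amp(|10⟩) = (0.607 + 0.2065i) and b = amp(|11⟩) = (0.646 + 0.2198i):
new amp(|10⟩) = (-0.563572)·a + (-0.826067i)·b = (-0.1605 - 0.65i)
new amp(|11⟩) = (-0.826067i)·a + (-0.563572)·b = (-0.1935 - 0.6253i)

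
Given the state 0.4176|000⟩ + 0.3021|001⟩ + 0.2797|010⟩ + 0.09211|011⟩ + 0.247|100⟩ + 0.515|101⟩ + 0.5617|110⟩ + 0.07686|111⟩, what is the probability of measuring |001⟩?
0.09126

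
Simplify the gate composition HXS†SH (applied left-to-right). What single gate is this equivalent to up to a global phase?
Z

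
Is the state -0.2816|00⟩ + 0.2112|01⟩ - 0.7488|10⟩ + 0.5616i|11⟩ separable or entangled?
Entangled

Writing the state as a|00⟩ + b|01⟩ + c|10⟩ + d|11⟩, it is a product state iff ad − bc = 0.
Here (a, b, c, d) = (-0.2816, 0.2112, -0.7488, 0.5616i): ad − bc = (-0.2816)(0.5616i) − (0.2112)(-0.7488) = (0.1581 - 0.1581i) ≠ 0, so the state is entangled.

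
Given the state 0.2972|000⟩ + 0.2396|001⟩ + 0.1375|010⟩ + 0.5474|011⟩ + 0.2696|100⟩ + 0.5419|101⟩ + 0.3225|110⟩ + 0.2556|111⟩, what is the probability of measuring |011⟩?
0.2996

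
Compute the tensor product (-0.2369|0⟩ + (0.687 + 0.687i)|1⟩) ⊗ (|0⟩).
-0.2369|00⟩ + (0.687 + 0.687i)|10⟩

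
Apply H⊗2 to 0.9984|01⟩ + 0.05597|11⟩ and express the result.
0.5272|00⟩ - 0.5272|01⟩ + 0.4712|10⟩ - 0.4712|11⟩

H⊗2 gives amp(|y⟩) = (1/2) Σ_x (−1)^(x·y) amp(|x⟩), where x·y is the number of positions in which both x and y have a 1.
|00⟩: (0.9984 + 0.05597)/2 = 0.5272
|01⟩: (-0.9984 - 0.05597)/2 = -0.5272
|10⟩: (0.9984 - 0.05597)/2 = 0.4712
|11⟩: (-0.9984 + 0.05597)/2 = -0.4712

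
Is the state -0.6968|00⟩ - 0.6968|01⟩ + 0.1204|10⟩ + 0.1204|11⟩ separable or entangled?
Separable

Writing the state as a|00⟩ + b|01⟩ + c|10⟩ + d|11⟩, it is a product state iff ad − bc = 0.
Here (a, b, c, d) = (-0.6968, -0.6968, 0.1204, 0.1204): ad − bc = (-0.6968)(0.1204) − (-0.6968)(0.1204) = 0, so the state is separable.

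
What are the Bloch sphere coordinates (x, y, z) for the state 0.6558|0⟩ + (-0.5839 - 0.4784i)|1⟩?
(-0.7658, -0.6275, -0.1397)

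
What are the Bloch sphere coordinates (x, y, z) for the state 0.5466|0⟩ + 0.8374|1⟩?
(0.9154, 0, -0.4025)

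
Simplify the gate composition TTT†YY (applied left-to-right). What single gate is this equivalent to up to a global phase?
T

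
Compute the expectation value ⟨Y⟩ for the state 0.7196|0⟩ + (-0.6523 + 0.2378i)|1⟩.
0.3422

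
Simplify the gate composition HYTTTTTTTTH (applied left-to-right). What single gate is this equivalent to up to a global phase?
Y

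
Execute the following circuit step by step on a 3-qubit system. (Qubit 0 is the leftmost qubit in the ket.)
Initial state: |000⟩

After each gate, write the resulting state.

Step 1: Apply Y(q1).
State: i|010⟩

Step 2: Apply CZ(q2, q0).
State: i|010⟩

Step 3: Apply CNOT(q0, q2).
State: i|010⟩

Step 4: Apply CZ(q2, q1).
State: i|010⟩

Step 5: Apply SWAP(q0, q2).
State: i|010⟩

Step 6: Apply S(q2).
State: i|010⟩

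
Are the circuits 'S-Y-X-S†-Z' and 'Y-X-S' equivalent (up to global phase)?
No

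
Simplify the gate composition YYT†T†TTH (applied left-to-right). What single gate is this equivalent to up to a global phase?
H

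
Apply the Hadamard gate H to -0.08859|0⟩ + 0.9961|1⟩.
0.6417|0⟩ - 0.767|1⟩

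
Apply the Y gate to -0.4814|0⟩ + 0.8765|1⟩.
-0.8765i|0⟩ - 0.4814i|1⟩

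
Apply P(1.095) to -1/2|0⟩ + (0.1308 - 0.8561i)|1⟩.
-1/2|0⟩ + (0.8209 - 0.2759i)|1⟩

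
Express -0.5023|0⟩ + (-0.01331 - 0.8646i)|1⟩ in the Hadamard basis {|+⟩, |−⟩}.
(-0.3646 - 0.6114i)|+⟩ + (-0.3458 + 0.6114i)|−⟩

With |ψ⟩ = α|0⟩ + β|1⟩, the Hadamard-basis coefficients are ⟨+|ψ⟩ = (α + β)/√2 and ⟨−|ψ⟩ = (α − β)/√2.
Here α = -0.5023, β = (-0.01331 - 0.8646i): (α + β)/√2 = (-0.3646 - 0.6114i), (α − β)/√2 = (-0.3458 + 0.6114i).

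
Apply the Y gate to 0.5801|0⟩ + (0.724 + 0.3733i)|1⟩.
(0.3733 - 0.724i)|0⟩ + 0.5801i|1⟩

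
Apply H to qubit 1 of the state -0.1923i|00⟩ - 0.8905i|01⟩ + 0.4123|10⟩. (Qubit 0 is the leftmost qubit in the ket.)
-0.7657i|00⟩ + 0.4937i|01⟩ + 0.2915|10⟩ + 0.2915|11⟩

H on qubit 1 mixes each pair of kets that differ only in qubit 1: amplitudes (a, b) of (|…0…⟩, |…1…⟩) become ((a + b)/√2, (a − b)/√2). Kets absent from the input have amplitude 0.
(|00⟩, |01⟩): (a, b) = (-0.1923i, -0.8905i) → (-0.7657i, 0.4937i)
(|10⟩, |11⟩): (a, b) = (0.4123, 0) → (0.2915, 0.2915)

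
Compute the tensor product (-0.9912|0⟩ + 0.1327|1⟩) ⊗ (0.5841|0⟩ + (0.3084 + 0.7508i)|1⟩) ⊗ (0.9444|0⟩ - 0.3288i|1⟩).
-0.5468|000⟩ + 0.1904i|001⟩ + (-0.2887 - 0.7028i)|010⟩ + (-0.2447 + 0.1005i)|011⟩ + 0.0732|100⟩ - 0.02549i|101⟩ + (0.03865 + 0.09409i)|110⟩ + (0.03276 - 0.01346i)|111⟩

amp(|b₁b₂…⟩) = product of the factor amplitudes for bits b₁, b₂, …; only kets whose every factor amplitude is nonzero survive.
|000⟩: (-0.9912)(0.5841)(0.9444) = -0.5468
|001⟩: (-0.9912)(0.5841)(-0.3288i) = 0.1904i
|010⟩: (-0.9912)(0.3084 + 0.7508i)(0.9444) = (-0.2887 - 0.7028i)
|011⟩: (-0.9912)(0.3084 + 0.7508i)(-0.3288i) = (-0.2447 + 0.1005i)
|100⟩: (0.1327)(0.5841)(0.9444) = 0.0732
|101⟩: (0.1327)(0.5841)(-0.3288i) = -0.02549i
|110⟩: (0.1327)(0.3084 + 0.7508i)(0.9444) = (0.03865 + 0.09409i)
|111⟩: (0.1327)(0.3084 + 0.7508i)(-0.3288i) = (0.03276 - 0.01346i)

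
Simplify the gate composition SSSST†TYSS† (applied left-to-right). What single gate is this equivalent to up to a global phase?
Y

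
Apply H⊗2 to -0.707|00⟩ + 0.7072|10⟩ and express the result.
0.0001|00⟩ + 0.0001|01⟩ - 0.7071|10⟩ - 0.7071|11⟩

H⊗2 gives amp(|y⟩) = (1/2) Σ_x (−1)^(x·y) amp(|x⟩), where x·y is the number of positions in which both x and y have a 1.
|00⟩: (-0.707 + 0.7072)/2 = 0.0001
|01⟩: (-0.707 + 0.7072)/2 = 0.0001
|10⟩: (-0.707 - 0.7072)/2 = -0.7071
|11⟩: (-0.707 - 0.7072)/2 = -0.7071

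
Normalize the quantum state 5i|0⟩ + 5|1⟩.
(1/√2)i|0⟩ + 1/√2|1⟩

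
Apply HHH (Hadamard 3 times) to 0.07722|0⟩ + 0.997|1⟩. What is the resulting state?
0.7596|0⟩ - 0.6504|1⟩

H² = I, so H^3 = H: a single Hadamard. With (a, b) = (0.07722, 0.997), H gives ((a + b)/√2, (a − b)/√2) = (0.7596, -0.6504).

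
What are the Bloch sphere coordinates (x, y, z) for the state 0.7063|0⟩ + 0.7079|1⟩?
(1, 0, -0.002263)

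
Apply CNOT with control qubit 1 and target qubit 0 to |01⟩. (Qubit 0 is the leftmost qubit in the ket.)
|11⟩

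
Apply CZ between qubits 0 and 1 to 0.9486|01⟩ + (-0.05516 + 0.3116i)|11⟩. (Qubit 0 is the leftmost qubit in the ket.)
0.9486|01⟩ + (0.05516 - 0.3116i)|11⟩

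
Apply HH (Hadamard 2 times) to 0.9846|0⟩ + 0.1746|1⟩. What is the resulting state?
0.9846|0⟩ + 0.1746|1⟩

H² = I, so an even number of Hadamards cancels: H^2 = I and the state is unchanged.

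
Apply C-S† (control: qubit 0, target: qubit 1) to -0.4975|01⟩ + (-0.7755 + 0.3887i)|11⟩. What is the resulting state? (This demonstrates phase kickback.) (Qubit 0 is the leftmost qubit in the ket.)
-0.4975|01⟩ + (0.3887 + 0.7755i)|11⟩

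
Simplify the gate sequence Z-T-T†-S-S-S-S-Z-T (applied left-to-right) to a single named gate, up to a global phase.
T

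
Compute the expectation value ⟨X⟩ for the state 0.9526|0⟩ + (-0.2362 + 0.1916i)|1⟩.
-0.45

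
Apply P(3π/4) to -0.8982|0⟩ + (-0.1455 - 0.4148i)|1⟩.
-0.8982|0⟩ + (0.3962 + 0.1904i)|1⟩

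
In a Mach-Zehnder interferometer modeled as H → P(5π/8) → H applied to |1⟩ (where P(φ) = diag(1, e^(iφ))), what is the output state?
(0.6913 - 0.4619i)|0⟩ + (0.3087 + 0.4619i)|1⟩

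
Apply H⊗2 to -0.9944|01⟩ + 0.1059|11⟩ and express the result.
-0.4443|00⟩ + 0.4443|01⟩ - 0.5502|10⟩ + 0.5502|11⟩

H⊗2 gives amp(|y⟩) = (1/2) Σ_x (−1)^(x·y) amp(|x⟩), where x·y is the number of positions in which both x and y have a 1.
|00⟩: (-0.9944 + 0.1059)/2 = -0.4443
|01⟩: (0.9944 - 0.1059)/2 = 0.4443
|10⟩: (-0.9944 - 0.1059)/2 = -0.5502
|11⟩: (0.9944 + 0.1059)/2 = 0.5502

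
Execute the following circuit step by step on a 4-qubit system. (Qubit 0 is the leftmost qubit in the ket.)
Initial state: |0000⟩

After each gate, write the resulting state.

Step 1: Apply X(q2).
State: |0010⟩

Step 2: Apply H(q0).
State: 1/√2|0010⟩ + 1/√2|1010⟩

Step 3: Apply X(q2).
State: 1/√2|0000⟩ + 1/√2|1000⟩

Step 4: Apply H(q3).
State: 1/2|0000⟩ + 1/2|0001⟩ + 1/2|1000⟩ + 1/2|1001⟩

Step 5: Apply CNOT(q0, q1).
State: 1/2|0000⟩ + 1/2|0001⟩ + 1/2|1100⟩ + 1/2|1101⟩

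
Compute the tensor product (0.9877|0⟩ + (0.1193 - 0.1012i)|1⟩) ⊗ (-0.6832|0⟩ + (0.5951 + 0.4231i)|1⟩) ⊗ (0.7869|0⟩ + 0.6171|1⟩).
-0.531|000⟩ - 0.4164|001⟩ + (0.4625 + 0.3288i)|010⟩ + (0.3627 + 0.2579i)|011⟩ + (-0.06414 + 0.05441i)|100⟩ + (-0.0503 + 0.04267i)|101⟩ + (0.08956 - 0.007671i)|110⟩ + (0.07023 - 0.006016i)|111⟩

amp(|b₁b₂…⟩) = product of the factor amplitudes for bits b₁, b₂, …; only kets whose every factor amplitude is nonzero survive.
|000⟩: (0.9877)(-0.6832)(0.7869) = -0.531
|001⟩: (0.9877)(-0.6832)(0.6171) = -0.4164
|010⟩: (0.9877)(0.5951 + 0.4231i)(0.7869) = (0.4625 + 0.3288i)
|011⟩: (0.9877)(0.5951 + 0.4231i)(0.6171) = (0.3627 + 0.2579i)
|100⟩: (0.1193 - 0.1012i)(-0.6832)(0.7869) = (-0.06414 + 0.05441i)
|101⟩: (0.1193 - 0.1012i)(-0.6832)(0.6171) = (-0.0503 + 0.04267i)
|110⟩: (0.1193 - 0.1012i)(0.5951 + 0.4231i)(0.7869) = (0.08956 - 0.007671i)
|111⟩: (0.1193 - 0.1012i)(0.5951 + 0.4231i)(0.6171) = (0.07023 - 0.006016i)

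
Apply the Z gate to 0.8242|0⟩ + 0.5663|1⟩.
0.8242|0⟩ - 0.5663|1⟩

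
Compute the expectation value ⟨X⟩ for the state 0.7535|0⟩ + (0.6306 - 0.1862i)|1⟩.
0.9503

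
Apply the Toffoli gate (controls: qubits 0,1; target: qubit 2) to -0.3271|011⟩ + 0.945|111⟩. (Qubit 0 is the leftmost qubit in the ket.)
-0.3271|011⟩ + 0.945|110⟩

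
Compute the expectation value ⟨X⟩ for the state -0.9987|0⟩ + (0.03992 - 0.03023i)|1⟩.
-0.07974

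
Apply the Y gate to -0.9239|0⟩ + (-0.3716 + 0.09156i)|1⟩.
(0.09156 + 0.3716i)|0⟩ - 0.9239i|1⟩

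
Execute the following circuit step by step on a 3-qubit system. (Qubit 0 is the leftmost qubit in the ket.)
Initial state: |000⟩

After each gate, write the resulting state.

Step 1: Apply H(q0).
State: 1/√2|000⟩ + 1/√2|100⟩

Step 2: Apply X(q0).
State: 1/√2|000⟩ + 1/√2|100⟩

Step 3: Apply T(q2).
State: 1/√2|000⟩ + 1/√2|100⟩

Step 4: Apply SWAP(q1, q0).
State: 1/√2|000⟩ + 1/√2|010⟩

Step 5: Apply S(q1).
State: 1/√2|000⟩ + (1/√2)i|010⟩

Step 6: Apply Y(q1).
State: 1/√2|000⟩ + (1/√2)i|010⟩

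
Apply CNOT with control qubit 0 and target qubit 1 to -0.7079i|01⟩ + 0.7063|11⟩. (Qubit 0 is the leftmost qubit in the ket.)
-0.7079i|01⟩ + 0.7063|10⟩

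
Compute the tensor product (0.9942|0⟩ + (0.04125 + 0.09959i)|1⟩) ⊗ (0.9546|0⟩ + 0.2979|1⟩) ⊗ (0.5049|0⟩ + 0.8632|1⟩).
0.4792|000⟩ + 0.8192|001⟩ + 0.1495|010⟩ + 0.2557|011⟩ + (0.01988 + 0.048i)|100⟩ + (0.03399 + 0.08206i)|101⟩ + (0.006204 + 0.01498i)|110⟩ + (0.01061 + 0.02561i)|111⟩

amp(|b₁b₂…⟩) = product of the factor amplitudes for bits b₁, b₂, …; only kets whose every factor amplitude is nonzero survive.
|000⟩: (0.9942)(0.9546)(0.5049) = 0.4792
|001⟩: (0.9942)(0.9546)(0.8632) = 0.8192
|010⟩: (0.9942)(0.2979)(0.5049) = 0.1495
|011⟩: (0.9942)(0.2979)(0.8632) = 0.2557
|100⟩: (0.04125 + 0.09959i)(0.9546)(0.5049) = (0.01988 + 0.048i)
|101⟩: (0.04125 + 0.09959i)(0.9546)(0.8632) = (0.03399 + 0.08206i)
|110⟩: (0.04125 + 0.09959i)(0.2979)(0.5049) = (0.006204 + 0.01498i)
|111⟩: (0.04125 + 0.09959i)(0.2979)(0.8632) = (0.01061 + 0.02561i)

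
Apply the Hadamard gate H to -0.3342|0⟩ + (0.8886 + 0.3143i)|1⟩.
(0.392 + 0.2222i)|0⟩ + (-0.8647 - 0.2222i)|1⟩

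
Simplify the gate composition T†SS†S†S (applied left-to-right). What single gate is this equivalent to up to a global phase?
T†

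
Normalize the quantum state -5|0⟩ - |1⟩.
-0.9806|0⟩ - 0.1961|1⟩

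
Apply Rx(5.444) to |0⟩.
-0.9133|0⟩ - 0.4074i|1⟩

Rx(5.444) = [[cos(θ/2), −i·sin(θ/2)], [−i·sin(θ/2), cos(θ/2)]]; θ = 5.444, cos(θ/2) ≈ -0.913255, sin(θ/2) ≈ 0.407388.
With a = amp(|0⟩) = 1 and b = amp(|1⟩) = 0:
new amp(|0⟩) = (-0.913255)·a + (-0.407388i)·b = -0.9133
new amp(|1⟩) = (-0.407388i)·a + (-0.913255)·b = -0.4074i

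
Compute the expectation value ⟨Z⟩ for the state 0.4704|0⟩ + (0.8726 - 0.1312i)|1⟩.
-0.5574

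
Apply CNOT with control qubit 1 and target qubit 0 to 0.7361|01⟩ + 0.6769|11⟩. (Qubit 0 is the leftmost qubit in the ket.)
0.6769|01⟩ + 0.7361|11⟩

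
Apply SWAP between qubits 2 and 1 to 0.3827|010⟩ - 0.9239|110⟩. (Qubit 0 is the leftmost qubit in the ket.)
0.3827|001⟩ - 0.9239|101⟩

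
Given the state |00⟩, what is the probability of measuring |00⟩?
1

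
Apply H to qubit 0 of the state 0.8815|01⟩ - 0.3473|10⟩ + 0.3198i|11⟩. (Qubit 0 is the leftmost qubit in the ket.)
-0.2456|00⟩ + (0.6233 + 0.2261i)|01⟩ + 0.2456|10⟩ + (0.6233 - 0.2261i)|11⟩

H on qubit 0 mixes each pair of kets that differ only in qubit 0: amplitudes (a, b) of (|…0…⟩, |…1…⟩) become ((a + b)/√2, (a − b)/√2). Kets absent from the input have amplitude 0.
(|00⟩, |10⟩): (a, b) = (0, -0.3473) → (-0.2456, 0.2456)
(|01⟩, |11⟩): (a, b) = (0.8815, 0.3198i) → ((0.6233 + 0.2261i), (0.6233 - 0.2261i))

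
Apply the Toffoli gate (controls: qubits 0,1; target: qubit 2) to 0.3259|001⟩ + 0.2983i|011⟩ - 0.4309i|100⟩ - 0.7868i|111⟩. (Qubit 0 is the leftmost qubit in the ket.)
0.3259|001⟩ + 0.2983i|011⟩ - 0.4309i|100⟩ - 0.7868i|110⟩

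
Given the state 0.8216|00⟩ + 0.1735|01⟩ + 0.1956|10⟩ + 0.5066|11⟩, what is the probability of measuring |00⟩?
0.675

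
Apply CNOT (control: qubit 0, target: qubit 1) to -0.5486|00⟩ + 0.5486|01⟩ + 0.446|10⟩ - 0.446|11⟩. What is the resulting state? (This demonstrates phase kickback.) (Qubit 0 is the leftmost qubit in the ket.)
-0.5486|00⟩ + 0.5486|01⟩ - 0.446|10⟩ + 0.446|11⟩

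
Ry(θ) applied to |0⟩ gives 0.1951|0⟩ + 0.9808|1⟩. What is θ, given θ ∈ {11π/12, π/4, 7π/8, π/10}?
7π/8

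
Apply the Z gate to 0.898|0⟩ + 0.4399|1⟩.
0.898|0⟩ - 0.4399|1⟩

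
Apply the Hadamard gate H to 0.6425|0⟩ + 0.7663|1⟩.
0.9962|0⟩ - 0.08754|1⟩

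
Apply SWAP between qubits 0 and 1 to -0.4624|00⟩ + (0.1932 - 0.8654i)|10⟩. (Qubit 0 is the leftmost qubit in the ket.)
-0.4624|00⟩ + (0.1932 - 0.8654i)|01⟩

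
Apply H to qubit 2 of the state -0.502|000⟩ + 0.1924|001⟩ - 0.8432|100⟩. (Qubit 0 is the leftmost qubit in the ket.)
-0.2189|000⟩ - 0.491|001⟩ - 0.5962|100⟩ - 0.5962|101⟩

H on qubit 2 mixes each pair of kets that differ only in qubit 2: amplitudes (a, b) of (|…0…⟩, |…1…⟩) become ((a + b)/√2, (a − b)/√2). Kets absent from the input have amplitude 0.
(|000⟩, |001⟩): (a, b) = (-0.502, 0.1924) → (-0.2189, -0.491)
(|100⟩, |101⟩): (a, b) = (-0.8432, 0) → (-0.5962, -0.5962)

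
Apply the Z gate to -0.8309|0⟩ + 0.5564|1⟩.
-0.8309|0⟩ - 0.5564|1⟩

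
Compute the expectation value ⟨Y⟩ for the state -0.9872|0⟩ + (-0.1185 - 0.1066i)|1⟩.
0.2105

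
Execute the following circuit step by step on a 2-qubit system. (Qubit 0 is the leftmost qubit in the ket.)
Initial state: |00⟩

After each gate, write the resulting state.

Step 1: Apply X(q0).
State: |10⟩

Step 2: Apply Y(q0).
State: -i|00⟩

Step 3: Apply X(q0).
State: -i|10⟩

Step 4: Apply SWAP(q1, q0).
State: -i|01⟩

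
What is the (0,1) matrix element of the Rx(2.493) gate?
-0.9479i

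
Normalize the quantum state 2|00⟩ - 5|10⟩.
0.3714|00⟩ - 0.9285|10⟩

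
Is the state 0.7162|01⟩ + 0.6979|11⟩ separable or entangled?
Separable

Writing the state as a|00⟩ + b|01⟩ + c|10⟩ + d|11⟩, it is a product state iff ad − bc = 0.
Here (a, b, c, d) = (0, 0.7162, 0, 0.6979): ad − bc = (0)(0.6979) − (0.7162)(0) = 0, so the state is separable.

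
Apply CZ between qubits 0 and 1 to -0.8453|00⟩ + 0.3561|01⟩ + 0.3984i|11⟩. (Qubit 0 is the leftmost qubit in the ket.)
-0.8453|00⟩ + 0.3561|01⟩ - 0.3984i|11⟩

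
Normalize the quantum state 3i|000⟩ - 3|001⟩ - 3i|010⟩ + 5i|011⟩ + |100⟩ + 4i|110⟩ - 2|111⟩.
0.3511i|000⟩ - 0.3511|001⟩ - 0.3511i|010⟩ + 0.5852i|011⟩ + 0.117|100⟩ + 0.4682i|110⟩ - 0.2341|111⟩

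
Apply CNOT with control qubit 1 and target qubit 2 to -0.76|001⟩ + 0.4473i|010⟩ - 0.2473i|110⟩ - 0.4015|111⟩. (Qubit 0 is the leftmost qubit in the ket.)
-0.76|001⟩ + 0.4473i|011⟩ - 0.4015|110⟩ - 0.2473i|111⟩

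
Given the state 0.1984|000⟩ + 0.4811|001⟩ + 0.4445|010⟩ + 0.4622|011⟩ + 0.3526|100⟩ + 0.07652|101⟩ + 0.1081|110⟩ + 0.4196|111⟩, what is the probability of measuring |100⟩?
0.1243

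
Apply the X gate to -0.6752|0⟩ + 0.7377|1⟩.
0.7377|0⟩ - 0.6752|1⟩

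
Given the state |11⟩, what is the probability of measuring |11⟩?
1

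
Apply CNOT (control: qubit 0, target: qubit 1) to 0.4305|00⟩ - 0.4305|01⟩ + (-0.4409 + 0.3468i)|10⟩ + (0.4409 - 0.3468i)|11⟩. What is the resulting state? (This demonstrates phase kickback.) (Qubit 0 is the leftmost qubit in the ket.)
0.4305|00⟩ - 0.4305|01⟩ + (0.4409 - 0.3468i)|10⟩ + (-0.4409 + 0.3468i)|11⟩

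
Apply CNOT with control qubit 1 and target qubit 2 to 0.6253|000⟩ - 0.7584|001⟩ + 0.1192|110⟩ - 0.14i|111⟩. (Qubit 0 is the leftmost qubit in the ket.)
0.6253|000⟩ - 0.7584|001⟩ - 0.14i|110⟩ + 0.1192|111⟩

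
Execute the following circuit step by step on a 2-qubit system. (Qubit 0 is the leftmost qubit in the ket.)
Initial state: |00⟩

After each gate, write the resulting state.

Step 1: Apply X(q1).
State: |01⟩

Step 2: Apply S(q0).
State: |01⟩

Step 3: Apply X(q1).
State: |00⟩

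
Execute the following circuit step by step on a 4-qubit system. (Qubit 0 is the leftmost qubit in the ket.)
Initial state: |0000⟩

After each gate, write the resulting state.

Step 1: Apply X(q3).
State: |0001⟩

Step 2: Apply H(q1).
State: 1/√2|0001⟩ + 1/√2|0101⟩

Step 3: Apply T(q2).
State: 1/√2|0001⟩ + 1/√2|0101⟩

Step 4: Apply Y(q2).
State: (1/√2)i|0011⟩ + (1/√2)i|0111⟩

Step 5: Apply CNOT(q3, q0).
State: (1/√2)i|1011⟩ + (1/√2)i|1111⟩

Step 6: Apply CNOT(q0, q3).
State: (1/√2)i|1010⟩ + (1/√2)i|1110⟩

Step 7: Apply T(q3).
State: (1/√2)i|1010⟩ + (1/√2)i|1110⟩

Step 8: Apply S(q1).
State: (1/√2)i|1010⟩ - 1/√2|1110⟩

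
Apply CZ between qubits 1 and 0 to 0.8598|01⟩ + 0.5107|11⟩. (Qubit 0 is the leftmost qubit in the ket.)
0.8598|01⟩ - 0.5107|11⟩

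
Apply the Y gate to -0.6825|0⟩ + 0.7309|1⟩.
-0.7309i|0⟩ - 0.6825i|1⟩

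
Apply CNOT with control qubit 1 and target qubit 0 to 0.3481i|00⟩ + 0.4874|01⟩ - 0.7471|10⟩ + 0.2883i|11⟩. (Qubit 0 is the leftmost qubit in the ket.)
0.3481i|00⟩ + 0.2883i|01⟩ - 0.7471|10⟩ + 0.4874|11⟩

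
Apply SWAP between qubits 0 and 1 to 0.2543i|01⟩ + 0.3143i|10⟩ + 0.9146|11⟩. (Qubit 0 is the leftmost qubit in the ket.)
0.3143i|01⟩ + 0.2543i|10⟩ + 0.9146|11⟩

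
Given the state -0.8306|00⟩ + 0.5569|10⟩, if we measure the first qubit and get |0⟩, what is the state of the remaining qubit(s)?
-|0⟩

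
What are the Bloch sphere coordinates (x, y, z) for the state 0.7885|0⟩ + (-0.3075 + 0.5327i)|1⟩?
(-0.4849, 0.8401, 0.2434)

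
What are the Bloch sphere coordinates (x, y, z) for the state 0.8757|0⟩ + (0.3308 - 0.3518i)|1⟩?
(0.5794, -0.6161, 0.5337)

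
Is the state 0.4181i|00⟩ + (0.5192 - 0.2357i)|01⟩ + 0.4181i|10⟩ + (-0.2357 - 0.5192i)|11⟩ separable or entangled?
Entangled

Writing the state as a|00⟩ + b|01⟩ + c|10⟩ + d|11⟩, it is a product state iff ad − bc = 0.
Here (a, b, c, d) = (0.4181i, (0.5192 - 0.2357i), 0.4181i, (-0.2357 - 0.5192i)): ad − bc = (0.4181i)(-0.2357 - 0.5192i) − (0.5192 - 0.2357i)(0.4181i) = (0.1185 - 0.3156i) ≠ 0, so the state is entangled.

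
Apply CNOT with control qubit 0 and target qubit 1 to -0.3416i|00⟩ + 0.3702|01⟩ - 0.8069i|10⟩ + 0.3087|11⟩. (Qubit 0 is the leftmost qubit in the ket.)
-0.3416i|00⟩ + 0.3702|01⟩ + 0.3087|10⟩ - 0.8069i|11⟩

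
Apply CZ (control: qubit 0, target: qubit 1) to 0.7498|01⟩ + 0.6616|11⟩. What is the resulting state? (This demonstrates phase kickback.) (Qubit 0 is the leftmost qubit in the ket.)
0.7498|01⟩ - 0.6616|11⟩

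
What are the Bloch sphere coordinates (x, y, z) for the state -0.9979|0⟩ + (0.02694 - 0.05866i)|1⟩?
(-0.05377, 0.1171, 0.9916)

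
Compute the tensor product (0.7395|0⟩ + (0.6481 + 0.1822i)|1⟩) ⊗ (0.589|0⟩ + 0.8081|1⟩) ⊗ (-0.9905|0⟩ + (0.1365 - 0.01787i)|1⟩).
-0.4314|000⟩ + (0.05945 - 0.007784i)|001⟩ - 0.5919|010⟩ + (0.08157 - 0.01068i)|011⟩ + (-0.3781 - 0.1063i)|100⟩ + (0.05402 + 0.007827i)|101⟩ + (-0.5188 - 0.1458i)|110⟩ + (0.07412 + 0.01074i)|111⟩

amp(|b₁b₂…⟩) = product of the factor amplitudes for bits b₁, b₂, …; only kets whose every factor amplitude is nonzero survive.
|000⟩: (0.7395)(0.589)(-0.9905) = -0.4314
|001⟩: (0.7395)(0.589)(0.1365 - 0.01787i) = (0.05945 - 0.007784i)
|010⟩: (0.7395)(0.8081)(-0.9905) = -0.5919
|011⟩: (0.7395)(0.8081)(0.1365 - 0.01787i) = (0.08157 - 0.01068i)
|100⟩: (0.6481 + 0.1822i)(0.589)(-0.9905) = (-0.3781 - 0.1063i)
|101⟩: (0.6481 + 0.1822i)(0.589)(0.1365 - 0.01787i) = (0.05402 + 0.007827i)
|110⟩: (0.6481 + 0.1822i)(0.8081)(-0.9905) = (-0.5188 - 0.1458i)
|111⟩: (0.6481 + 0.1822i)(0.8081)(0.1365 - 0.01787i) = (0.07412 + 0.01074i)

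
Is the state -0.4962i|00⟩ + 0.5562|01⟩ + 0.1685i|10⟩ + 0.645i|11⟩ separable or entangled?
Entangled

Writing the state as a|00⟩ + b|01⟩ + c|10⟩ + d|11⟩, it is a product state iff ad − bc = 0.
Here (a, b, c, d) = (-0.4962i, 0.5562, 0.1685i, 0.645i): ad − bc = (-0.4962i)(0.645i) − (0.5562)(0.1685i) = (0.32 - 0.09372i) ≠ 0, so the state is entangled.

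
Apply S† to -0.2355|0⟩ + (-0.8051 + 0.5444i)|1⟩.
-0.2355|0⟩ + (0.5444 + 0.8051i)|1⟩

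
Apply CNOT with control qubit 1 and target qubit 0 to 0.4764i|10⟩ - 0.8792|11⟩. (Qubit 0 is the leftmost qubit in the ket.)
-0.8792|01⟩ + 0.4764i|10⟩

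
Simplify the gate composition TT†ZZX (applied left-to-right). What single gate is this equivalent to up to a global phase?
X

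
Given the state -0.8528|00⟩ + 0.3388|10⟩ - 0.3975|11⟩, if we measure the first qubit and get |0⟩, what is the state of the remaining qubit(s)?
-|0⟩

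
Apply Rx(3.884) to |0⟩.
-0.3627|0⟩ - 0.9319i|1⟩

Rx(3.884) = [[cos(θ/2), −i·sin(θ/2)], [−i·sin(θ/2), cos(θ/2)]]; θ = 3.884, cos(θ/2) ≈ -0.362737, sin(θ/2) ≈ 0.931891.
With a = amp(|0⟩) = 1 and b = amp(|1⟩) = 0:
new amp(|0⟩) = (-0.362737)·a + (-0.931891i)·b = -0.3627
new amp(|1⟩) = (-0.931891i)·a + (-0.362737)·b = -0.9319i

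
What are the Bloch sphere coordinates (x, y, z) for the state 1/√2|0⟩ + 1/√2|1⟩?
(1, 0, 0)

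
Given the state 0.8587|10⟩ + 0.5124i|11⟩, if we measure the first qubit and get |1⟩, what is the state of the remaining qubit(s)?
0.8587|0⟩ + 0.5124i|1⟩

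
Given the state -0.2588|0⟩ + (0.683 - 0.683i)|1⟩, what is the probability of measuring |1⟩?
0.933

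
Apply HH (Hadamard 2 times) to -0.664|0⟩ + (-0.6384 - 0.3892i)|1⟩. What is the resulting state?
-0.664|0⟩ + (-0.6384 - 0.3892i)|1⟩

H² = I, so an even number of Hadamards cancels: H^2 = I and the state is unchanged.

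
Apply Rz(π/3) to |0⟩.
(0.866 - (1/2)i)|0⟩

Rz(π/3) = [[e^(−iθ/2), 0], [0, e^(iθ/2)]] with e^(±iθ/2) = cos(θ/2) ± i·sin(θ/2); θ = π/3, cos(θ/2) ≈ 0.866025, sin(θ/2) ≈ 0.5.
With a = amp(|0⟩) = 1 and b = amp(|1⟩) = 0:
new amp(|0⟩) = (0.866025 - 0.5i)·a = (0.866 - (1/2)i)
new amp(|1⟩) = (0.866025 + 0.5i)·b = 0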